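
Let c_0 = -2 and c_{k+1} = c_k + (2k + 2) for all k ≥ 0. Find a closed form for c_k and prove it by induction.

Claim: c_k = k^2 + k − 2.

Base case: c_0 = -2, and 0^2 + 0 − 2 = -2.
Assume c_j = j^2 + j − 2.
Then c_{j+1} = c_j + (2j + 2) = (j^2 + j − 2) + (2j + 2) = j^2 + 3j,
and (j+1)^2 + (j+1) − 2 = j^2 + 3j.
Hence c_k = k^2 + k − 2 for every k ≥ 0, by induction.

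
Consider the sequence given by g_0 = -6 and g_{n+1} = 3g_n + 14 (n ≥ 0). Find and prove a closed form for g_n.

Claim: g_n = 3^n − 7.

Base case: g_0 = -6, and 3^0 − 7 = 1 − 7 = -6.
Assume g_m = 3^m − 7 for some m ≥ 0.
Then g_{m+1} = 3g_m + 14 = 3·(3^m − 7) + 14 = 3^{m+1} − 21 + 14 = 3^{m+1} − 7.
By induction, g_n = 3^n − 7 for all n ≥ 0.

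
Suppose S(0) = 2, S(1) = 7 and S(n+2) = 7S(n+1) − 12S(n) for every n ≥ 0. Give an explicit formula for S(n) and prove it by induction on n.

Claim: S(n) = 3^n + 4^n.

Base cases: S(0) = 2 and 3^0 + 4^0 = 2; S(1) = 7 and 3^1 + 4^1 = 7.
Assume S(j) = 3^j + 4^j for all 0 ≤ j ≤ m, where m ≥ 1.
Then S(m+1) = 7S(m) − 12S(m−1) = 7·(3^m + 4^m) − 12·(3^{m−1} + 4^{m−1}) = (7·3 − 12)3^{m−1} + (7·4 − 12)4^{m−1} = 9·3^{m−1} + 16·4^{m−1} = 3^{m+1} + 4^{m+1}.
Hence S(n) = 3^n + 4^n for every n ≥ 0, by strong induction.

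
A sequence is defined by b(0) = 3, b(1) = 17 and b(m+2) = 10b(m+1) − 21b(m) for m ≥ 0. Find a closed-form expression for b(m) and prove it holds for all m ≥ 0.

Claim: b(m) = 3^m + 2·7^m.

Base cases: b(0) = 3 and 3^0 + 2·7^0 = 3; b(1) = 17 and 3^1 + 2·7^1 = 17.
Assume b(j) = 3^j + 2·7^j for all 0 ≤ j ≤ r, where r ≥ 1.
Then b(r+1) = 10b(r) − 21b(r−1) = 10·(3^r + 2·7^r) − 21·(3^{r−1} + 2·7^{r−1}) = (10·3 − 21)3^{r−1} + 2·(10·7 − 21)7^{r−1} = 9·3^{r−1} + 98·7^{r−1} = 3^{r+1} + 2·7^{r+1}.
By strong induction, b(m) = 3^m + 2·7^m for all m ≥ 0.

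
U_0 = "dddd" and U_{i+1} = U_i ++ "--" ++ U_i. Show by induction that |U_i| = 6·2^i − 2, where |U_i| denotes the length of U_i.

Base case: |U_0| = 4, and 6·2^0 − 2 = 4.
Assume |U_j| = 6·2^j − 2.
Then |U_{j+1}| = |U_j| + 2 + |U_j| = 2|U_j| + 2 = 2(6·2^j − 2) + 2 = 6·2^{j+1} − 4 + 2 = 6·2^{j+1} − 2.
By induction, |U_i| = 6·2^i − 2 for all i ≥ 0.

|U_i| = 6·2^i − 2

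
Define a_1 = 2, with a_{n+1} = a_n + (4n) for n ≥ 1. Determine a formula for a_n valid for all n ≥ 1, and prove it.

Claim: a_n = 2n^2 − 2n + 2.

Base case: a_1 = 2, and 2·1^2 − 2·1 + 2 = 2.
Assume a_r = 2r^2 − 2r + 2.
Then a_{r+1} = a_r + (4r) = (2r^2 − 2r + 2) + (4r) = 2r^2 + 2r + 2,
and 2·(r+1)^2 − 2·(r+1) + 2 = 2r^2 + 2r + 2.
By induction, a_n = 2n^2 − 2n + 2 for all n ≥ 1.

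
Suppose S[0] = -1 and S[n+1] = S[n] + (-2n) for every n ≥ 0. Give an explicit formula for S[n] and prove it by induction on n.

Claim: S[n] = -n^2 + n − 1.

Base case: S[0] = -1, and -0^2 + 0 − 1 = -1.
Assume S[m] = -m^2 + m − 1.
Then S[m+1] = S[m] + (-2m) = (-m^2 + m − 1) + (-2m) = -m^2 − m − 1,
and -(m+1)^2 + (m+1) − 1 = -m^2 − m − 1.
Hence S[n] = -n^2 + n − 1 for every n ≥ 0, by induction.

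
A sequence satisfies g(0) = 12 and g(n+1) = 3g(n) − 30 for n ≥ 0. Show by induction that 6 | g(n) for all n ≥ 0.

Base case: g(0) = 12 = 6·2, so 6 | g(0).
Assume 6 | g(j), so g(j) = 6t for some integer t.
Then g(j+1) = 3g(j) − 30 = 3·(6t) − 30 = 6(3t − 5), so 6 | g(j+1).
By induction, 6 | g(n) for all n ≥ 0.

6 | g(n)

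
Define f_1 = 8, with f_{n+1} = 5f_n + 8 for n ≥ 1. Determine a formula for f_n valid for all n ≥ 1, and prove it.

Claim: f_n = 2·5^n − 2.

Base case: f_1 = 8, and 2·5^1 − 2 = 10 − 2 = 8.
Assume f_m = 2·5^m − 2 for some m ≥ 1.
Then f_{m+1} = 5f_m + 8 = 5·(2·5^m − 2) + 8 = 10·5^m − 10 + 8 = 2·5^{m+1} − 2.
This completes the inductive step, so f_n = 2·5^n − 2 for all n ≥ 1.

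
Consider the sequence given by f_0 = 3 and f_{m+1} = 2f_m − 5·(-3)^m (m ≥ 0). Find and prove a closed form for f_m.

Claim: f_m = 2·2^m + (-3)^m.

Base case: f_0 = 3, and 2·2^0 + (-3)^0 = 2 + 1 = 3.
Assume f_r = 2·2^r + (-3)^r for some r ≥ 0.
Then f_{r+1} = 2f_r − 5·(-3)^r = 2·(2·2^r + (-3)^r) − 5·(-3)^r = 2·2^{r+1} + 2·(-3)^r − 5·(-3)^r = 2·2^{r+1} − 3·(-3)^r = 2·2^{r+1} + (-3)^{r+1}.
So the formula holds for r+1, and by induction f_m = 2·2^m + (-3)^m for all m ≥ 0.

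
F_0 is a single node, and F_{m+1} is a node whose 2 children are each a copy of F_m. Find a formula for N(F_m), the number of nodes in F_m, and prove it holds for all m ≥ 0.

Claim: N(F_m) = 2^{m+1} − 1.

Base case: N(F_0) = 1, and 2^{0+1} − 1 = 1.
Assume N(F_k) = 2^{k+1} − 1.
Then N(F_{k+1}) = 1 + 2N(F_k) = 1 + 2(2^{k+1} − 1) = 2^{k+2} − 2 + 1 = 2^{k+2} − 1.
So the formula holds for k+1, and by induction N(F_m) = 2^{m+1} − 1 for all m ≥ 0.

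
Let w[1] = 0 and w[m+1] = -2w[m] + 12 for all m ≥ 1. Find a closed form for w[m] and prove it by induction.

Claim: w[m] = 2·(-2)^m + 4.

Base case: w[1] = 0, and 2·(-2)^1 + 4 = -4 + 4 = 0.
Assume w[j] = 2·(-2)^j + 4 for some j ≥ 1.
Then w[j+1] = -2w[j] + 12 = -2·(2·(-2)^j + 4) + 12 = -4·(-2)^j − 8 + 12 = 2·(-2)^{j+1} + 4.
Hence w[m] = 2·(-2)^m + 4 for every m ≥ 1, by induction.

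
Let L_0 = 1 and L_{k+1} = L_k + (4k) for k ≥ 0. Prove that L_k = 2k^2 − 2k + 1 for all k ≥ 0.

Base case: L_0 = 1, and 2·0^2 − 2·0 + 1 = 1.
Assume L_m = 2m^2 − 2m + 1.
Then L_{m+1} = L_m + (4m) = (2m^2 − 2m + 1) + (4m) = 2m^2 + 2m + 1,
and 2·(m+1)^2 − 2·(m+1) + 1 = 2m^2 + 2m + 1.
Hence L_k = 2k^2 − 2k + 1 for every k ≥ 0, by induction.

L_k = 2k^2 − 2k + 1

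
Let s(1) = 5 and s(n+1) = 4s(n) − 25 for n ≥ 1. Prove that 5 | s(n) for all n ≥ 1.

Base case: s(1) = 5 = 5·1, so 5 | s(1).
Assume 5 | s(r), so s(r) = 5t for some integer t.
Then s(r+1) = 4s(r) − 25 = 4·(5t) − 25 = 5(4t − 5), so 5 | s(r+1).
So the property holds for r+1, and by induction 5 | s(n) for all n ≥ 1.

5 | s(n)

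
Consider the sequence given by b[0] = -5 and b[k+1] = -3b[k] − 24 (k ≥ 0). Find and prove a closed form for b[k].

Claim: b[k] = (-3)^k − 6.

Base case: b[0] = -5, and (-3)^0 − 6 = 1 − 6 = -5.
Assume b[r] = (-3)^r − 6 for some r ≥ 0.
Then b[r+1] = -3b[r] − 24 = -3·((-3)^r − 6) − 24 = -3·(-3)^r + 18 − 24 = (-3)^{r+1} − 6.
Hence b[k] = (-3)^k − 6 for every k ≥ 0, by induction.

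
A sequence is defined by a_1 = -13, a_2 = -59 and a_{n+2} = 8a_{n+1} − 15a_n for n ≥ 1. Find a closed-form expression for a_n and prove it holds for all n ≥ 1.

Claim: a_n = -3^n − 2·5^n.

Base cases: a_1 = -13 and -3^1 − 2·5^1 = -13; a_2 = -59 and -3^2 − 2·5^2 = -59.
Assume a_j = -3^j − 2·5^j for all 1 ≤ j ≤ m, where m ≥ 2.
Then a_{m+1} = 8a_m − 15a_{m−1} = 8·(-3^m − 2·5^m) − 15·(-3^{m−1} − 2·5^{m−1}) = -(8·3 − 15)3^{m−1} − 2·(8·5 − 15)5^{m−1} = -9·3^{m−1} − 50·5^{m−1} = -3^{m+1} − 2·5^{m+1}.
By strong induction, a_n = -3^n − 2·5^n for all n ≥ 1.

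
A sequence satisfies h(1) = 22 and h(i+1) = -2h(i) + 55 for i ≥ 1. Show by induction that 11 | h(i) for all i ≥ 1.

Base case: h(1) = 22 = 11·2, so 11 | h(1).
Assume 11 | h(k), so h(k) = 11t for some integer t.
Then h(k+1) = -2h(k) + 55 = -2·(11t) + 55 = 11(-2t + 5), so 11 | h(k+1).
This completes the inductive step, so 11 | h(i) for all i ≥ 1.

11 | h(i)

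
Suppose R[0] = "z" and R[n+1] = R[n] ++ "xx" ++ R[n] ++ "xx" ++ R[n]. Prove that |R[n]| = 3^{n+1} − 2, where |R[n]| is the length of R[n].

Base case: |R[0]| = 1, and 3^{0+1} − 2 = 1.
Assume |R[k]| = 3^{k+1} − 2.
Then |R[k+1]| = 3|R[k]| + 4 = 3(3^{k+1} − 2) + 4 = 3^{k+2} − 6 + 4 = 3^{k+2} − 2.
This completes the inductive step, so |R[n]| = 3^{n+1} − 2 for all n ≥ 0.

|R[n]| = 3^{n+1} − 2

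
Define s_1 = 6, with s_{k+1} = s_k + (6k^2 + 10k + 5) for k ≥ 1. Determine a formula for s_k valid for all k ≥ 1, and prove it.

Claim: s_k = 2k^3 + 2k^2 + k + 1.

Base case: s_1 = 6, and 2·1^3 + 2·1^2 + 1 + 1 = 6.
Assume s_j = 2j^3 + 2j^2 + j + 1.
Then s_{j+1} = s_j + (6j^2 + 10j + 5) = (2j^3 + 2j^2 + j + 1) + (6j^2 + 10j + 5) = 2j^3 + 8j^2 + 11j + 6,
and 2·(j+1)^3 + 2·(j+1)^2 + (j+1) + 1 = 2j^3 + 8j^2 + 11j + 6.
By induction, s_k = 2k^3 + 2k^2 + k + 1 for all k ≥ 1.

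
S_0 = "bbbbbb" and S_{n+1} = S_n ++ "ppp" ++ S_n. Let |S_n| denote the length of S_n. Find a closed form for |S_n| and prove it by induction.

Claim: |S_n| = 9·2^n − 3.

Base case: |S_0| = 6, and 9·2^0 − 3 = 6.
Assume |S_r| = 9·2^r − 3.
Then |S_{r+1}| = |S_r| + 3 + |S_r| = 2|S_r| + 3 = 2(9·2^r − 3) + 3 = 9·2^{r+1} − 6 + 3 = 9·2^{r+1} − 3.
By induction, |S_n| = 9·2^n − 3 for all n ≥ 0.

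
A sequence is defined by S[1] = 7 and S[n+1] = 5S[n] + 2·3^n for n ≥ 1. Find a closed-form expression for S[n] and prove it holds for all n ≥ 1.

Claim: S[n] = 2·5^n − 3^n.

Base case: S[1] = 7, and 2·5^1 − 3^1 = 10 − 3 = 7.
Assume S[r] = 2·5^r − 3^r for some r ≥ 1.
Then S[r+1] = 5S[r] + 2·3^r = 5·(2·5^r − 3^r) + 2·3^r = 2·5^{r+1} − 5·3^r + 2·3^r = 2·5^{r+1} − 3·3^r = 2·5^{r+1} − 3^{r+1}.
So the formula holds for r+1, and by induction S[n] = 2·5^n − 3^n for all n ≥ 1.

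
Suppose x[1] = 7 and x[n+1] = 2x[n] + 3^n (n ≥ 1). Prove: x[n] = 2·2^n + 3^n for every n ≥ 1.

Base case: x[1] = 7, and 2·2^1 + 3^1 = 4 + 3 = 7.
Assume x[j] = 2·2^j + 3^j for some j ≥ 1.
Then x[j+1] = 2x[j] + 3^j = 2·(2·2^j + 3^j) + 3^j = 2·2^{j+1} + 2·3^j + 3^j = 2·2^{j+1} + 3·3^j = 2·2^{j+1} + 3^{j+1}.
By induction, x[n] = 2·2^n + 3^n for all n ≥ 1.

x[n] = 2·2^n + 3^n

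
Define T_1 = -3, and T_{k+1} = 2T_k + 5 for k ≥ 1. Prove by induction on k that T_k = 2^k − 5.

Base case: T_1 = -3, and 2^1 − 5 = 2 − 5 = -3.
Assume T_r = 2^r − 5 for some r ≥ 1.
Then T_{r+1} = 2T_r + 5 = 2·(2^r − 5) + 5 = 2^{r+1} − 10 + 5 = 2^{r+1} − 5.
So the formula holds for r+1, and by induction T_k = 2^k − 5 for all k ≥ 1.

T_k = 2^k − 5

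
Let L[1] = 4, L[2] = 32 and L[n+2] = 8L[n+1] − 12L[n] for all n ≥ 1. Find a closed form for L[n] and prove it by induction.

Claim: L[n] = 6^n − 2^n.

Base cases: L[1] = 4 and 6^1 − 2^1 = 4; L[2] = 32 and 6^2 − 2^2 = 32.
Assume L[j] = 6^j − 2^j for all 1 ≤ j ≤ r, where r ≥ 2.
Then L[r+1] = 8L[r] − 12L[r−1] = 8·(6^r − 2^r) − 12·(6^{r−1} − 2^{r−1}) = (8·6 − 12)6^{r−1} − (8·2 − 12)2^{r−1} = 36·6^{r−1} − 4·2^{r−1} = 6^{r+1} − 2^{r+1}.
By strong induction, L[n] = 6^n − 2^n for all n ≥ 1.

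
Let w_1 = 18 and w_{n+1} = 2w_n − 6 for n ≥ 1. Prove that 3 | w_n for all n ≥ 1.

Base case: w_1 = 18 = 3·6, so 3 | w_1.
Assume 3 | w_m, so w_m = 3t for some integer t.
Then w_{m+1} = 2w_m − 6 = 2·(3t) − 6 = 3(2t − 2), so 3 | w_{m+1}.
By induction, 3 | w_n for all n ≥ 1.

3 | w_n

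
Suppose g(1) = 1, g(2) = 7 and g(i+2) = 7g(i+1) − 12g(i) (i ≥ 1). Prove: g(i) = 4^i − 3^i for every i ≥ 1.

Base cases: g(1) = 1 and 4^1 − 3^1 = 1; g(2) = 7 and 4^2 − 3^2 = 7.
Assume g(j) = 4^j − 3^j for all 1 ≤ j ≤ k, where k ≥ 2.
Then g(k+1) = 7g(k) − 12g(k−1) = 7·(4^k − 3^k) − 12·(4^{k−1} − 3^{k−1}) = (7·4 − 12)4^{k−1} − (7·3 − 12)3^{k−1} = 16·4^{k−1} − 9·3^{k−1} = 4^{k+1} − 3^{k+1}.
This completes the inductive step, so g(i) = 4^i − 3^i for all i ≥ 1.

g(i) = 4^i − 3^i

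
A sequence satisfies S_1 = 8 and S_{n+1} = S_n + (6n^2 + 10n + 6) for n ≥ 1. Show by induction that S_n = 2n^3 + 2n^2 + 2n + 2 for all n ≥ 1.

Base case: S_1 = 8, and 2·1^3 + 2·1^2 + 2·1 + 2 = 8.
Assume S_r = 2r^3 + 2r^2 + 2r + 2.
Then S_{r+1} = S_r + (6r^2 + 10r + 6) = (2r^3 + 2r^2 + 2r + 2) + (6r^2 + 10r + 6) = 2r^3 + 8r^2 + 12r + 8,
and 2·(r+1)^3 + 2·(r+1)^2 + 2·(r+1) + 2 = 2r^3 + 8r^2 + 12r + 8.
By induction, S_n = 2n^3 + 2n^2 + 2n + 2 for all n ≥ 1.

S_n = 2n^3 + 2n^2 + 2n + 2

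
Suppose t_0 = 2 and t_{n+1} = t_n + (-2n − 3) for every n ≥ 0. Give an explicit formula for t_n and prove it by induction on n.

Claim: t_n = -n^2 − 2n + 2.

Base case: t_0 = 2, and -0^2 − 2·0 + 2 = 2.
Assume t_m = -m^2 − 2m + 2.
Then t_{m+1} = t_m + (-2m − 3) = (-m^2 − 2m + 2) + (-2m − 3) = -m^2 − 4m − 1,
and -(m+1)^2 − 2·(m+1) + 2 = -m^2 − 4m − 1.
This completes the inductive step, so t_n = -n^2 − 2n + 2 for all n ≥ 0.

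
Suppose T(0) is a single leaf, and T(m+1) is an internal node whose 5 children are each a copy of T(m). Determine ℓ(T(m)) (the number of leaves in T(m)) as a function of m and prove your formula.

Claim: ℓ(T(m)) = 5^m.

Base case: ℓ(T(0)) = 1, and 5^0 = 1.
Assume ℓ(T(k)) = 5^k.
Then ℓ(T(k+1)) = 5·ℓ(T(k)) = 5·5^k = 5^{k+1}.
Hence ℓ(T(m)) = 5^m for every m ≥ 0, by induction.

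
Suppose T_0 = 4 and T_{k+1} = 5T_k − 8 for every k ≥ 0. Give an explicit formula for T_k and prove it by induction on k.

Claim: T_k = 2·5^k + 2.

Base case: T_0 = 4, and 2·5^0 + 2 = 2 + 2 = 4.
Assume T_j = 2·5^j + 2 for some j ≥ 0.
Then T_{j+1} = 5T_j − 8 = 5·(2·5^j + 2) − 8 = 10·5^j + 10 − 8 = 2·5^{j+1} + 2.
So the formula holds for j+1, and by induction T_k = 2·5^k + 2 for all k ≥ 0.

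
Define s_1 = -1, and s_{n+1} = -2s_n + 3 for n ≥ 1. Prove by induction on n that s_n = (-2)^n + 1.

Base case: s_1 = -1, and (-2)^1 + 1 = -2 + 1 = -1.
Assume s_k = (-2)^k + 1 for some k ≥ 1.
Then s_{k+1} = -2s_k + 3 = -2·((-2)^k + 1) + 3 = -2·(-2)^k − 2 + 3 = (-2)^{k+1} + 1.
Hence s_n = (-2)^n + 1 for every n ≥ 1, by induction.

s_n = (-2)^n + 1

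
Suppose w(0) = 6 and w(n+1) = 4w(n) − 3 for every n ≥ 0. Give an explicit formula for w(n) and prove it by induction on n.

Claim: w(n) = 5·4^n + 1.

Base case: w(0) = 6, and 5·4^0 + 1 = 5 + 1 = 6.
Assume w(m) = 5·4^m + 1 for some m ≥ 0.
Then w(m+1) = 4w(m) − 3 = 4·(5·4^m + 1) − 3 = 20·4^m + 4 − 3 = 5·4^{m+1} + 1.
So the formula holds for m+1, and by induction w(n) = 5·4^n + 1 for all n ≥ 0.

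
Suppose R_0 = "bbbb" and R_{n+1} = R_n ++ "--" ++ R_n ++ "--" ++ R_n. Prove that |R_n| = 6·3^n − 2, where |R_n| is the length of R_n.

Base case: |R_0| = 4, and 6·3^0 − 2 = 4.
Assume |R_j| = 6·3^j − 2.
Then |R_{j+1}| = 3|R_j| + 4 = 3(6·3^j − 2) + 4 = 6·3^{j+1} − 6 + 4 = 6·3^{j+1} − 2.
Hence |R_n| = 6·3^n − 2 for every n ≥ 0, by induction.

|R_n| = 6·3^n − 2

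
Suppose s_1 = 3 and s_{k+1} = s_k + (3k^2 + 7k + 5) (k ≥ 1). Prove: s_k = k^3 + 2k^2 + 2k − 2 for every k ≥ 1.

Base case: s_1 = 3, and 1^3 + 2·1^2 + 2·1 − 2 = 3.
Assume s_r = r^3 + 2r^2 + 2r − 2.
Then s_{r+1} = s_r + (3r^2 + 7r + 5) = (r^3 + 2r^2 + 2r − 2) + (3r^2 + 7r + 5) = r^3 + 5r^2 + 9r + 3,
and (r+1)^3 + 2·(r+1)^2 + 2·(r+1) − 2 = r^3 + 5r^2 + 9r + 3.
This completes the inductive step, so s_k = k^3 + 2k^2 + 2k − 2 for all k ≥ 1.

s_k = k^3 + 2k^2 + 2k − 2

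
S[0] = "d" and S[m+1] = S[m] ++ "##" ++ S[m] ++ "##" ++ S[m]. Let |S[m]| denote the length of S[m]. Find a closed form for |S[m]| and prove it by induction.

Claim: |S[m]| = 3^{m+1} − 2.

Base case: |S[0]| = 1, and 3^{0+1} − 2 = 1.
Assume |S[r]| = 3^{r+1} − 2.
Then |S[r+1]| = 3|S[r]| + 4 = 3(3^{r+1} − 2) + 4 = 3^{r+2} − 6 + 4 = 3^{r+2} − 2.
So the formula holds for r+1, and by induction |S[m]| = 3^{m+1} − 2 for all m ≥ 0.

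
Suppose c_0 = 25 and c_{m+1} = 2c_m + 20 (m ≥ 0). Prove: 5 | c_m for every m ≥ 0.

Base case: c_0 = 25 = 5·5, so 5 | c_0.
Assume 5 | c_r, so c_r = 5t for some integer t.
Then c_{r+1} = 2c_r + 20 = 2·(5t) + 20 = 5(2t + 4), so 5 | c_{r+1}.
So the property holds for r+1, and by induction 5 | c_m for all m ≥ 0.

5 | c_m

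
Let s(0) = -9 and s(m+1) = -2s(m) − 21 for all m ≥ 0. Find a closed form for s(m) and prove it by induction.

Claim: s(m) = -2·(-2)^m − 7.

Base case: s(0) = -9, and -2·(-2)^0 − 7 = -2 − 7 = -9.
Assume s(j) = -2·(-2)^j − 7 for some j ≥ 0.
Then s(j+1) = -2s(j) − 21 = -2·(-2·(-2)^j − 7) − 21 = 4·(-2)^j + 14 − 21 = -2·(-2)^{j+1} − 7.
Hence s(m) = -2·(-2)^m − 7 for every m ≥ 0, by induction.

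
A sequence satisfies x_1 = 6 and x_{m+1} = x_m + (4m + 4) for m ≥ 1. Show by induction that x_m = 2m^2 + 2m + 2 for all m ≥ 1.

Base case: x_1 = 6, and 2·1^2 + 2·1 + 2 = 6.
Assume x_r = 2r^2 + 2r + 2.
Then x_{r+1} = x_r + (4r + 4) = (2r^2 + 2r + 2) + (4r + 4) = 2r^2 + 6r + 6,
and 2·(r+1)^2 + 2·(r+1) + 2 = 2r^2 + 6r + 6.
This completes the inductive step, so x_m = 2m^2 + 2m + 2 for all m ≥ 1.

x_m = 2m^2 + 2m + 2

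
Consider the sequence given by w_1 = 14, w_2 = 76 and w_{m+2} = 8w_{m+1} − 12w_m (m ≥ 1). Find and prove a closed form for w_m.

Claim: w_m = 2^m + 2·6^m.

Base cases: w_1 = 14 and 2^1 + 2·6^1 = 14; w_2 = 76 and 2^2 + 2·6^2 = 76.
Assume w_j = 2^j + 2·6^j for all 1 ≤ j ≤ k, where k ≥ 2.
Then w_{k+1} = 8w_k − 12w_{k−1} = 8·(2^k + 2·6^k) − 12·(2^{k−1} + 2·6^{k−1}) = (8·2 − 12)2^{k−1} + 2·(8·6 − 12)6^{k−1} = 4·2^{k−1} + 72·6^{k−1} = 2^{k+1} + 2·6^{k+1}.
By strong induction, w_m = 2^m + 2·6^m for all m ≥ 1.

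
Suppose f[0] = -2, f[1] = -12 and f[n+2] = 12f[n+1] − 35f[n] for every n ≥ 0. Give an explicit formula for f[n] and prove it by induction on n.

Claim: f[n] = -7^n − 5^n.

Base cases: f[0] = -2 and -7^0 − 5^0 = -2; f[1] = -12 and -7^1 − 5^1 = -12.
Assume f[j] = -7^j − 5^j for all 0 ≤ j ≤ k, where k ≥ 1.
Then f[k+1] = 12f[k] − 35f[k−1] = 12·(-7^k − 5^k) − 35·(-7^{k−1} − 5^{k−1}) = -(12·7 − 35)7^{k−1} − (12·5 − 35)5^{k−1} = -49·7^{k−1} − 25·5^{k−1} = -7^{k+1} − 5^{k+1}.
Hence f[n] = -7^n − 5^n for every n ≥ 0, by strong induction.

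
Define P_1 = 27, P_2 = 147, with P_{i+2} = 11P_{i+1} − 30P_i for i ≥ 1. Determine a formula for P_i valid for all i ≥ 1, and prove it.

Claim: P_i = 3·5^i + 2·6^i.

Base cases: P_1 = 27 and 3·5^1 + 2·6^1 = 27; P_2 = 147 and 3·5^2 + 2·6^2 = 147.
Assume P_j = 3·5^j + 2·6^j for all 1 ≤ j ≤ m, where m ≥ 2.
Then P_{m+1} = 11P_m − 30P_{m−1} = 11·(3·5^m + 2·6^m) − 30·(3·5^{m−1} + 2·6^{m−1}) = 3·(11·5 − 30)5^{m−1} + 2·(11·6 − 30)6^{m−1} = 75·5^{m−1} + 72·6^{m−1} = 3·5^{m+1} + 2·6^{m+1}.
So the formula holds for m+1, and by strong induction P_i = 3·5^i + 2·6^i for all i ≥ 1.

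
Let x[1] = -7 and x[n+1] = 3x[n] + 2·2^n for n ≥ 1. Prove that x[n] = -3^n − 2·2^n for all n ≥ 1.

Base case: x[1] = -7, and -3^1 − 2·2^1 = -3 − 4 = -7.
Assume x[r] = -3^r − 2·2^r for some r ≥ 1.
Then x[r+1] = 3x[r] + 2·2^r = 3·(-3^r − 2·2^r) + 2·2^r = -3^{r+1} − 6·2^r + 2·2^r = -3^{r+1} − 4·2^r = -3^{r+1} − 2·2^{r+1}.
By induction, x[n] = -3^n − 2·2^n for all n ≥ 1.

x[n] = -3^n − 2·2^n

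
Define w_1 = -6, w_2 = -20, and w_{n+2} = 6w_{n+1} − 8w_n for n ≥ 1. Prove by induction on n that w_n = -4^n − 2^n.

Base cases: w_1 = -6 and -4^1 − 2^1 = -6; w_2 = -20 and -4^2 − 2^2 = -20.
Assume w_j = -4^j − 2^j for all 1 ≤ j ≤ m, where m ≥ 2.
Then w_{m+1} = 6w_m − 8w_{m−1} = 6·(-4^m − 2^m) − 8·(-4^{m−1} − 2^{m−1}) = -(6·4 − 8)4^{m−1} − (6·2 − 8)2^{m−1} = -16·4^{m−1} − 4·2^{m−1} = -4^{m+1} − 2^{m+1}.
So the formula holds for m+1, and by strong induction w_n = -4^n − 2^n for all n ≥ 1.

w_n = -4^n − 2^n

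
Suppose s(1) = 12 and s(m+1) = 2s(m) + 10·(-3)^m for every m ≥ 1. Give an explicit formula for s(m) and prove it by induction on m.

Claim: s(m) = 3·2^m − 2·(-3)^m.

Base case: s(1) = 12, and 3·2^1 − 2·(-3)^1 = 6 + 6 = 12.
Assume s(j) = 3·2^j − 2·(-3)^j for some j ≥ 1.
Then s(j+1) = 2s(j) + 10·(-3)^j = 2·(3·2^j − 2·(-3)^j) + 10·(-3)^j = 3·2^{j+1} − 4·(-3)^j + 10·(-3)^j = 3·2^{j+1} + 6·(-3)^j = 3·2^{j+1} − 2·(-3)^{j+1}.
Hence s(m) = 3·2^m − 2·(-3)^m for every m ≥ 1, by induction.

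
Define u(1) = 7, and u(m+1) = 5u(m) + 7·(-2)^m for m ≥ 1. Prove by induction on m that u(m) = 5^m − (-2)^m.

Base case: u(1) = 7, and 5^1 − (-2)^1 = 5 + 2 = 7.
Assume u(r) = 5^r − (-2)^r for some r ≥ 1.
Then u(r+1) = 5u(r) + 7·(-2)^r = 5·(5^r − (-2)^r) + 7·(-2)^r = 5^{r+1} − 5·(-2)^r + 7·(-2)^r = 5^{r+1} + 2·(-2)^r = 5^{r+1} − (-2)^{r+1}.
This completes the inductive step, so u(m) = 5^m − (-2)^m for all m ≥ 1.

u(m) = 5^m − (-2)^m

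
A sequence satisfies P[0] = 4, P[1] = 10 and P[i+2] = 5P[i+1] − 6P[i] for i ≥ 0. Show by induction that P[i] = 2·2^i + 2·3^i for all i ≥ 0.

Base cases: P[0] = 4 and 2·2^0 + 2·3^0 = 4; P[1] = 10 and 2·2^1 + 2·3^1 = 10.
Assume P[j] = 2·2^j + 2·3^j for all 0 ≤ j ≤ m, where m ≥ 1.
Then P[m+1] = 5P[m] − 6P[m−1] = 5·(2·2^m + 2·3^m) − 6·(2·2^{m−1} + 2·3^{m−1}) = 2·(5·2 − 6)2^{m−1} + 2·(5·3 − 6)3^{m−1} = 8·2^{m−1} + 18·3^{m−1} = 2·2^{m+1} + 2·3^{m+1}.
This completes the inductive step, so P[i] = 2·2^i + 2·3^i for all i ≥ 0.

P[i] = 2·2^i + 2·3^i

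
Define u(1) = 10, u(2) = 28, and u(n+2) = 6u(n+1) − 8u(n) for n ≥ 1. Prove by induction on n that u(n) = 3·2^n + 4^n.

Base cases: u(1) = 10 and 3·2^1 + 4^1 = 10; u(2) = 28 and 3·2^2 + 4^2 = 28.
Assume u(j) = 3·2^j + 4^j for all 1 ≤ j ≤ k, where k ≥ 2.
Then u(k+1) = 6u(k) − 8u(k−1) = 6·(3·2^k + 4^k) − 8·(3·2^{k−1} + 4^{k−1}) = 3·(6·2 − 8)2^{k−1} + (6·4 − 8)4^{k−1} = 12·2^{k−1} + 16·4^{k−1} = 3·2^{k+1} + 4^{k+1}.
By strong induction, u(n) = 3·2^n + 4^n for all n ≥ 1.

u(n) = 3·2^n + 4^n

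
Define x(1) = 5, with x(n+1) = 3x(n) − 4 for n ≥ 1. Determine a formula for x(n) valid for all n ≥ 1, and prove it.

Claim: x(n) = 3^n + 2.

Base case: x(1) = 5, and 3^1 + 2 = 3 + 2 = 5.
Assume x(m) = 3^m + 2 for some m ≥ 1.
Then x(m+1) = 3x(m) − 4 = 3·(3^m + 2) − 4 = 3^{m+1} + 6 − 4 = 3^{m+1} + 2.
Hence x(n) = 3^n + 2 for every n ≥ 1, by induction.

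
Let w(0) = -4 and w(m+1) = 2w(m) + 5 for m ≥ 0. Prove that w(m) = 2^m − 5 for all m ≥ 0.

Base case: w(0) = -4, and 2^0 − 5 = 1 − 5 = -4.
Assume w(k) = 2^k − 5 for some k ≥ 0.
Then w(k+1) = 2w(k) + 5 = 2·(2^k − 5) + 5 = 2^{k+1} − 10 + 5 = 2^{k+1} − 5.
So the formula holds for k+1, and by induction w(m) = 2^m − 5 for all m ≥ 0.

w(m) = 2^m − 5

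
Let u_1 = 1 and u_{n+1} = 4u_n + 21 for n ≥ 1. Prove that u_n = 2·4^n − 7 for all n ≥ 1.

Base case: u_1 = 1, and 2·4^1 − 7 = 8 − 7 = 1.
Assume u_k = 2·4^k − 7 for some k ≥ 1.
Then u_{k+1} = 4u_k + 21 = 4·(2·4^k − 7) + 21 = 8·4^k − 28 + 21 = 2·4^{k+1} − 7.
Hence u_n = 2·4^n − 7 for every n ≥ 1, by induction.

u_n = 2·4^n − 7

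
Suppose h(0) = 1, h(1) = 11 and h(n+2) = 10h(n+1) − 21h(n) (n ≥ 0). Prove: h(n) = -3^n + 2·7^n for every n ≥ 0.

Base cases: h(0) = 1 and -3^0 + 2·7^0 = 1; h(1) = 11 and -3^1 + 2·7^1 = 11.
Assume h(i) = -3^i + 2·7^i for all 0 ≤ i ≤ j, where j ≥ 1.
Then h(j+1) = 10h(j) − 21h(j−1) = 10·(-3^j + 2·7^j) − 21·(-3^{j−1} + 2·7^{j−1}) = -(10·3 − 21)3^{j−1} + 2·(10·7 − 21)7^{j−1} = -9·3^{j−1} + 98·7^{j−1} = -3^{j+1} + 2·7^{j+1}.
So the formula holds for j+1, and by strong induction h(n) = -3^n + 2·7^n for all n ≥ 0.

h(n) = -3^n + 2·7^n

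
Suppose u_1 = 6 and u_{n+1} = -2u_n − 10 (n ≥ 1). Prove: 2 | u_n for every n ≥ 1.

Base case: u_1 = 6 = 2·3, so 2 | u_1.
Assume 2 | u_k, so u_k = 2t for some integer t.
Then u_{k+1} = -2u_k − 10 = -2·(2t) − 10 = 2(-2t − 5), so 2 | u_{k+1}.
By induction, 2 | u_n for all n ≥ 1.

2 | u_n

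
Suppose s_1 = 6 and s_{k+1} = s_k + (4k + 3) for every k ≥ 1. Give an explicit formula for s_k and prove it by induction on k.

Claim: s_k = 2k^2 + k + 3.

Base case: s_1 = 6, and 2·1^2 + 1 + 3 = 6.
Assume s_j = 2j^2 + j + 3.
Then s_{j+1} = s_j + (4j + 3) = (2j^2 + j + 3) + (4j + 3) = 2j^2 + 5j + 6,
and 2·(j+1)^2 + (j+1) + 3 = 2j^2 + 5j + 6.
Hence s_k = 2k^2 + k + 3 for every k ≥ 1, by induction.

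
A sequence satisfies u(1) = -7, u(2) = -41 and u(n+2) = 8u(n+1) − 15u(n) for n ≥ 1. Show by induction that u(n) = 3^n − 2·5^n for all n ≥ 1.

Base cases: u(1) = -7 and 3^1 − 2·5^1 = -7; u(2) = -41 and 3^2 − 2·5^2 = -41.
Assume u(j) = 3^j − 2·5^j for all 1 ≤ j ≤ r, where r ≥ 2.
Then u(r+1) = 8u(r) − 15u(r−1) = 8·(3^r − 2·5^r) − 15·(3^{r−1} − 2·5^{r−1}) = (8·3 − 15)3^{r−1} − 2·(8·5 − 15)5^{r−1} = 9·3^{r−1} − 50·5^{r−1} = 3^{r+1} − 2·5^{r+1}.
By strong induction, u(n) = 3^n − 2·5^n for all n ≥ 1.

u(n) = 3^n − 2·5^n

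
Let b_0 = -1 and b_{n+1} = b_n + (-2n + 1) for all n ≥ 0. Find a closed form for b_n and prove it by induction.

Claim: b_n = -n^2 + 2n − 1.

Base case: b_0 = -1, and -0^2 + 2·0 − 1 = -1.
Assume b_j = -j^2 + 2j − 1.
Then b_{j+1} = b_j + (-2j + 1) = (-j^2 + 2j − 1) + (-2j + 1) = -j^2,
and -(j+1)^2 + 2·(j+1) − 1 = -j^2.
By induction, b_n = -n^2 + 2n − 1 for all n ≥ 0.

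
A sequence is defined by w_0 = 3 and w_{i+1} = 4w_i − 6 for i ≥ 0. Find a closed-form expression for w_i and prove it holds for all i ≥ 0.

Claim: w_i = 4^i + 2.

Base case: w_0 = 3, and 4^0 + 2 = 1 + 2 = 3.
Assume w_j = 4^j + 2 for some j ≥ 0.
Then w_{j+1} = 4w_j − 6 = 4·(4^j + 2) − 6 = 4^{j+1} + 8 − 6 = 4^{j+1} + 2.
So the formula holds for j+1, and by induction w_i = 4^i + 2 for all i ≥ 0.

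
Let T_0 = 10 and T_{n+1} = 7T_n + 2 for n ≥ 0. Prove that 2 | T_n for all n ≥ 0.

Base case: T_0 = 10 = 2·5, so 2 | T_0.
Assume 2 | T_j, so T_j = 2t for some integer t.
Then T_{j+1} = 7T_j + 2 = 7·(2t) + 2 = 2(7t + 1), so 2 | T_{j+1}.
This completes the inductive step, so 2 | T_n for all n ≥ 0.

2 | T_n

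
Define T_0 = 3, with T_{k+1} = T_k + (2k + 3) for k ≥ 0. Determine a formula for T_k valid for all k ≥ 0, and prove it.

Claim: T_k = k^2 + 2k + 3.

Base case: T_0 = 3, and 0^2 + 2·0 + 3 = 3.
Assume T_m = m^2 + 2m + 3.
Then T_{m+1} = T_m + (2m + 3) = (m^2 + 2m + 3) + (2m + 3) = m^2 + 4m + 6,
and (m+1)^2 + 2·(m+1) + 3 = m^2 + 4m + 6.
This completes the inductive step, so T_k = k^2 + 2k + 3 for all k ≥ 0.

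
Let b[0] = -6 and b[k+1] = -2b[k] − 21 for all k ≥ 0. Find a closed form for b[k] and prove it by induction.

Claim: b[k] = (-2)^k − 7.

Base case: b[0] = -6, and (-2)^0 − 7 = 1 − 7 = -6.
Assume b[m] = (-2)^m − 7 for some m ≥ 0.
Then b[m+1] = -2b[m] − 21 = -2·((-2)^m − 7) − 21 = -2·(-2)^m + 14 − 21 = (-2)^{m+1} − 7.
Hence b[k] = (-2)^k − 7 for every k ≥ 0, by induction.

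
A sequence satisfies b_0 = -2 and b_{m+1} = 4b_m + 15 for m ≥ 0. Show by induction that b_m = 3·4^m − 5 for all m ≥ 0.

Base case: b_0 = -2, and 3·4^0 − 5 = 3 − 5 = -2.
Assume b_j = 3·4^j − 5 for some j ≥ 0.
Then b_{j+1} = 4b_j + 15 = 4·(3·4^j − 5) + 15 = 12·4^j − 20 + 15 = 3·4^{j+1} − 5.
This completes the inductive step, so b_m = 3·4^m − 5 for all m ≥ 0.

b_m = 3·4^m − 5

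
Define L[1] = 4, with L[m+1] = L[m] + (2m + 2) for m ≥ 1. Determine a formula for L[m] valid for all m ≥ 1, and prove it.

Claim: L[m] = m^2 + m + 2.

Base case: L[1] = 4, and 1^2 + 1 + 2 = 4.
Assume L[k] = k^2 + k + 2.
Then L[k+1] = L[k] + (2k + 2) = (k^2 + k + 2) + (2k + 2) = k^2 + 3k + 4,
and (k+1)^2 + (k+1) + 2 = k^2 + 3k + 4.
This completes the inductive step, so L[m] = m^2 + m + 2 for all m ≥ 1.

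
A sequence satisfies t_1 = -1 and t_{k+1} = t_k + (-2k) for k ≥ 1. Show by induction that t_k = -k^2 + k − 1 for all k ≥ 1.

Base case: t_1 = -1, and -1^2 + 1 − 1 = -1.
Assume t_j = -j^2 + j − 1.
Then t_{j+1} = t_j + (-2j) = (-j^2 + j − 1) + (-2j) = -j^2 − j − 1,
and -(j+1)^2 + (j+1) − 1 = -j^2 − j − 1.
This completes the inductive step, so t_k = -k^2 + k − 1 for all k ≥ 1.

t_k = -k^2 + k − 1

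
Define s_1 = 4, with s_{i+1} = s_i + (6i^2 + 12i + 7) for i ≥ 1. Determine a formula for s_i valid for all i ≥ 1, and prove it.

Claim: s_i = 2i^3 + 3i^2 + 2i − 3.

Base case: s_1 = 4, and 2·1^3 + 3·1^2 + 2·1 − 3 = 4.
Assume s_k = 2k^3 + 3k^2 + 2k − 3.
Then s_{k+1} = s_k + (6k^2 + 12k + 7) = (2k^3 + 3k^2 + 2k − 3) + (6k^2 + 12k + 7) = 2k^3 + 9k^2 + 14k + 4,
and 2·(k+1)^3 + 3·(k+1)^2 + 2·(k+1) − 3 = 2k^3 + 9k^2 + 14k + 4.
This completes the inductive step, so s_i = 2i^3 + 3i^2 + 2i − 3 for all i ≥ 1.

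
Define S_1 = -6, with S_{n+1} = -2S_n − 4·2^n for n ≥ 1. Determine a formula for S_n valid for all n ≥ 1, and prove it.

Claim: S_n = 2·(-2)^n − 2^n.

Base case: S_1 = -6, and 2·(-2)^1 − 2^1 = -4 − 2 = -6.
Assume S_j = 2·(-2)^j − 2^j for some j ≥ 1.
Then S_{j+1} = -2S_j − 4·2^j = -2·(2·(-2)^j − 2^j) − 4·2^j = 2·(-2)^{j+1} + 2·2^j − 4·2^j = 2·(-2)^{j+1} − 2·2^j = 2·(-2)^{j+1} − 2^{j+1}.
This completes the inductive step, so S_n = 2·(-2)^n − 2^n for all n ≥ 1.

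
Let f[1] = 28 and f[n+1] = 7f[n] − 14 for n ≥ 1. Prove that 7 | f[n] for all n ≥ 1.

Base case: f[1] = 28 = 7·4, so 7 | f[1].
Assume 7 | f[r], so f[r] = 7t for some integer t.
Then f[r+1] = 7f[r] − 14 = 7·(7t) − 14 = 7(7t − 2), so 7 | f[r+1].
So the property holds for r+1, and by induction 7 | f[n] for all n ≥ 1.

7 | f[n]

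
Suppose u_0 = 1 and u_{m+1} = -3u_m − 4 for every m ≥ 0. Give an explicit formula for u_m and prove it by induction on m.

Claim: u_m = 2·(-3)^m − 1.

Base case: u_0 = 1, and 2·(-3)^0 − 1 = 2 − 1 = 1.
Assume u_j = 2·(-3)^j − 1 for some j ≥ 0.
Then u_{j+1} = -3u_j − 4 = -3·(2·(-3)^j − 1) − 4 = -6·(-3)^j + 3 − 4 = 2·(-3)^{j+1} − 1.
This completes the inductive step, so u_m = 2·(-3)^m − 1 for all m ≥ 0.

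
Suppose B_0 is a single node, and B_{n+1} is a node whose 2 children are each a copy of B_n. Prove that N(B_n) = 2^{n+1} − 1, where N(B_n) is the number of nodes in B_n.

Base case: N(B_0) = 1, and 2^{0+1} − 1 = 1.
Assume N(B_j) = 2^{j+1} − 1.
Then N(B_{j+1}) = 1 + 2N(B_j) = 1 + 2(2^{j+1} − 1) = 2^{j+2} − 2 + 1 = 2^{j+2} − 1.
By induction, N(B_n) = 2^{n+1} − 1 for all n ≥ 0.

N(B_n) = 2^{n+1} − 1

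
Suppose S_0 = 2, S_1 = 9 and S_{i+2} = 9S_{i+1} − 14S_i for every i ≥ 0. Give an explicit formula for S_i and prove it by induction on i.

Claim: S_i = 7^i + 2^i.

Base cases: S_0 = 2 and 7^0 + 2^0 = 2; S_1 = 9 and 7^1 + 2^1 = 9.
Assume S_j = 7^j + 2^j for all 0 ≤ j ≤ r, where r ≥ 1.
Then S_{r+1} = 9S_r − 14S_{r−1} = 9·(7^r + 2^r) − 14·(7^{r−1} + 2^{r−1}) = (9·7 − 14)7^{r−1} + (9·2 − 14)2^{r−1} = 49·7^{r−1} + 4·2^{r−1} = 7^{r+1} + 2^{r+1}.
This completes the inductive step, so S_i = 7^i + 2^i for all i ≥ 0.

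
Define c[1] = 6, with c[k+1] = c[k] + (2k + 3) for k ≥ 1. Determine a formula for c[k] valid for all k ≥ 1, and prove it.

Claim: c[k] = k^2 + 2k + 3.

Base case: c[1] = 6, and 1^2 + 2·1 + 3 = 6.
Assume c[r] = r^2 + 2r + 3.
Then c[r+1] = c[r] + (2r + 3) = (r^2 + 2r + 3) + (2r + 3) = r^2 + 4r + 6,
and (r+1)^2 + 2·(r+1) + 3 = r^2 + 4r + 6.
This completes the inductive step, so c[k] = k^2 + 2k + 3 for all k ≥ 1.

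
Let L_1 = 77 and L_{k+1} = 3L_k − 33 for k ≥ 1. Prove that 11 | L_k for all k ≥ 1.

Base case: L_1 = 77 = 11·7, so 11 | L_1.
Assume 11 | L_r, so L_r = 11t for some integer t.
Then L_{r+1} = 3L_r − 33 = 3·(11t) − 33 = 11(3t − 3), so 11 | L_{r+1}.
Hence 11 | L_k for every k ≥ 1, by induction.

11 | L_k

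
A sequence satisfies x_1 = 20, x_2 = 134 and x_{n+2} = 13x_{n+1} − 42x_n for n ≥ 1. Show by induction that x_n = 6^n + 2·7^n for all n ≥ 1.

Base cases: x_1 = 20 and 6^1 + 2·7^1 = 20; x_2 = 134 and 6^2 + 2·7^2 = 134.
Assume x_i = 6^i + 2·7^i for all 1 ≤ i ≤ j, where j ≥ 2.
Then x_{j+1} = 13x_j − 42x_{j−1} = 13·(6^j + 2·7^j) − 42·(6^{j−1} + 2·7^{j−1}) = (13·6 − 42)6^{j−1} + 2·(13·7 − 42)7^{j−1} = 36·6^{j−1} + 98·7^{j−1} = 6^{j+1} + 2·7^{j+1}.
This completes the inductive step, so x_n = 6^n + 2·7^n for all n ≥ 1.

x_n = 6^n + 2·7^n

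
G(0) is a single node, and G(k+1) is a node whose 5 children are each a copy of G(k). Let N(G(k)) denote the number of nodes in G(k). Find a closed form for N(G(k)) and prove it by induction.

Claim: N(G(k)) = (5^{k+1} − 1)/4.

Base case: N(G(0)) = 1, and (5^{0+1} − 1)/4 = 1.
Assume N(G(m)) = (5^{m+1} − 1)/4.
Then N(G(m+1)) = 1 + 5N(G(m)) = 1 + 5·(5^{m+1} − 1)/4 = 1 + (5^{m+2} − 5)/4 = (4 + 5^{m+2} − 5)/4 = (5^{m+2} − 1)/4.
This completes the inductive step, so N(G(k)) = (5^{k+1} − 1)/4 for all k ≥ 0.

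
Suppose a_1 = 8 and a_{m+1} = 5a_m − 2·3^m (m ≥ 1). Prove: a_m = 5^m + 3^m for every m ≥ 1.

Base case: a_1 = 8, and 5^1 + 3^1 = 5 + 3 = 8.
Assume a_r = 5^r + 3^r for some r ≥ 1.
Then a_{r+1} = 5a_r − 2·3^r = 5·(5^r + 3^r) − 2·3^r = 5^{r+1} + 5·3^r − 2·3^r = 5^{r+1} + 3·3^r = 5^{r+1} + 3^{r+1}.
By induction, a_m = 5^m + 3^m for all m ≥ 1.

a_m = 5^m + 3^m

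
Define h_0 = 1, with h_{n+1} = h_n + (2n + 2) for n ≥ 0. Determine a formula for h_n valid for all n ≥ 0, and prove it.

Claim: h_n = n^2 + n + 1.

Base case: h_0 = 1, and 0^2 + 0 + 1 = 1.
Assume h_k = k^2 + k + 1.
Then h_{k+1} = h_k + (2k + 2) = (k^2 + k + 1) + (2k + 2) = k^2 + 3k + 3,
and (k+1)^2 + (k+1) + 1 = k^2 + 3k + 3.
This completes the inductive step, so h_n = n^2 + n + 1 for all n ≥ 0.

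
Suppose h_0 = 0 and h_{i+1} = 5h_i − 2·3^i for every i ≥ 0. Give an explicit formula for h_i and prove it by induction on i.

Claim: h_i = -5^i + 3^i.

Base case: h_0 = 0, and -5^0 + 3^0 = -1 + 1 = 0.
Assume h_k = -5^k + 3^k for some k ≥ 0.
Then h_{k+1} = 5h_k − 2·3^k = 5·(-5^k + 3^k) − 2·3^k = -5^{k+1} + 5·3^k − 2·3^k = -5^{k+1} + 3·3^k = -5^{k+1} + 3^{k+1}.
By induction, h_i = -5^i + 3^i for all i ≥ 0.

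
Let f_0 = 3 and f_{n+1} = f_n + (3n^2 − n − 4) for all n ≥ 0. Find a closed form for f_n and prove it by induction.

Claim: f_n = n^3 − 2n^2 − 3n + 3.

Base case: f_0 = 3, and 0^3 − 2·0^2 − 3·0 + 3 = 3.
Assume f_j = j^3 − 2j^2 − 3j + 3.
Then f_{j+1} = f_j + (3j^2 − j − 4) = (j^3 − 2j^2 − 3j + 3) + (3j^2 − j − 4) = j^3 + j^2 − 4j − 1,
and (j+1)^3 − 2·(j+1)^2 − 3·(j+1) + 3 = j^3 + j^2 − 4j − 1.
Hence f_n = n^3 − 2n^2 − 3n + 3 for every n ≥ 0, by induction.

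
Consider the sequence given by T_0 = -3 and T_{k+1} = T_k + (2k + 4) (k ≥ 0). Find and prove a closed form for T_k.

Claim: T_k = k^2 + 3k − 3.

Base case: T_0 = -3, and 0^2 + 3·0 − 3 = -3.
Assume T_r = r^2 + 3r − 3.
Then T_{r+1} = T_r + (2r + 4) = (r^2 + 3r − 3) + (2r + 4) = r^2 + 5r + 1,
and (r+1)^2 + 3·(r+1) − 3 = r^2 + 5r + 1.
This completes the inductive step, so T_k = k^2 + 3k − 3 for all k ≥ 0.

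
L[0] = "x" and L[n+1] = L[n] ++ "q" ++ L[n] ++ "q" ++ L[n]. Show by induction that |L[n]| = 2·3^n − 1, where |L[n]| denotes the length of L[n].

Base case: |L[0]| = 1, and 2·3^0 − 1 = 1.
Assume |L[m]| = 2·3^m − 1.
Then |L[m+1]| = 3|L[m]| + 2 = 3(2·3^m − 1) + 2 = 2·3^{m+1} − 3 + 2 = 2·3^{m+1} − 1.
By induction, |L[n]| = 2·3^n − 1 for all n ≥ 0.

|L[n]| = 2·3^n − 1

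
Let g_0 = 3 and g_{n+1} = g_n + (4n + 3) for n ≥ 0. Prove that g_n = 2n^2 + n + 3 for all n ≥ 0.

Base case: g_0 = 3, and 2·0^2 + 0 + 3 = 3.
Assume g_r = 2r^2 + r + 3.
Then g_{r+1} = g_r + (4r + 3) = (2r^2 + r + 3) + (4r + 3) = 2r^2 + 5r + 6,
and 2·(r+1)^2 + (r+1) + 3 = 2r^2 + 5r + 6.
Hence g_n = 2n^2 + n + 3 for every n ≥ 0, by induction.

g_n = 2n^2 + n + 3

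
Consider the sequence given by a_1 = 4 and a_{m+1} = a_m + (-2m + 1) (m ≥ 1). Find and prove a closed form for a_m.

Claim: a_m = -m^2 + 2m + 3.

Base case: a_1 = 4, and -1^2 + 2·1 + 3 = 4.
Assume a_k = -k^2 + 2k + 3.
Then a_{k+1} = a_k + (-2k + 1) = (-k^2 + 2k + 3) + (-2k + 1) = -k^2 + 4,
and -(k+1)^2 + 2·(k+1) + 3 = -k^2 + 4.
Hence a_m = -m^2 + 2m + 3 for every m ≥ 1, by induction.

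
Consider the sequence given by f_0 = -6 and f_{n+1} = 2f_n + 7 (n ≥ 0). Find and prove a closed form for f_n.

Claim: f_n = 2^n − 7.

Base case: f_0 = -6, and 2^0 − 7 = 1 − 7 = -6.
Assume f_j = 2^j − 7 for some j ≥ 0.
Then f_{j+1} = 2f_j + 7 = 2·(2^j − 7) + 7 = 2^{j+1} − 14 + 7 = 2^{j+1} − 7.
So the formula holds for j+1, and by induction f_n = 2^n − 7 for all n ≥ 0.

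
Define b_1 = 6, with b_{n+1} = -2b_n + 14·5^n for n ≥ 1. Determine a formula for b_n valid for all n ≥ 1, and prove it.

Claim: b_n = 2·(-2)^n + 2·5^n.

Base case: b_1 = 6, and 2·(-2)^1 + 2·5^1 = -4 + 10 = 6.
Assume b_j = 2·(-2)^j + 2·5^j for some j ≥ 1.
Then b_{j+1} = -2b_j + 14·5^j = -2·(2·(-2)^j + 2·5^j) + 14·5^j = 2·(-2)^{j+1} − 4·5^j + 14·5^j = 2·(-2)^{j+1} + 10·5^j = 2·(-2)^{j+1} + 2·5^{j+1}.
So the formula holds for j+1, and by induction b_n = 2·(-2)^n + 2·5^n for all n ≥ 1.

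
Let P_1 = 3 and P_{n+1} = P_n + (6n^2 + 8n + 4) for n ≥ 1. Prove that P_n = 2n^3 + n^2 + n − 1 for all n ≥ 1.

Base case: P_1 = 3, and 2·1^3 + 1^2 + 1 − 1 = 3.
Assume P_k = 2k^3 + k^2 + k − 1.
Then P_{k+1} = P_k + (6k^2 + 8k + 4) = (2k^3 + k^2 + k − 1) + (6k^2 + 8k + 4) = 2k^3 + 7k^2 + 9k + 3,
and 2·(k+1)^3 + (k+1)^2 + (k+1) − 1 = 2k^3 + 7k^2 + 9k + 3.
Hence P_n = 2n^3 + n^2 + n − 1 for every n ≥ 1, by induction.

P_n = 2n^3 + n^2 + n − 1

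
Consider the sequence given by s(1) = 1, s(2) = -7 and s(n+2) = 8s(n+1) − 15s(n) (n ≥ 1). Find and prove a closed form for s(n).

Claim: s(n) = 2·3^n − 5^n.

Base cases: s(1) = 1 and 2·3^1 − 5^1 = 1; s(2) = -7 and 2·3^2 − 5^2 = -7.
Assume s(j) = 2·3^j − 5^j for all 1 ≤ j ≤ k, where k ≥ 2.
Then s(k+1) = 8s(k) − 15s(k−1) = 8·(2·3^k − 5^k) − 15·(2·3^{k−1} − 5^{k−1}) = 2·(8·3 − 15)3^{k−1} − (8·5 − 15)5^{k−1} = 18·3^{k−1} − 25·5^{k−1} = 2·3^{k+1} − 5^{k+1}.
By strong induction, s(n) = 2·3^n − 5^n for all n ≥ 1.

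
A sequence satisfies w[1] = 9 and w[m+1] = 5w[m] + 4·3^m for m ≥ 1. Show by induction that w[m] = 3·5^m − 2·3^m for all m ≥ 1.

Base case: w[1] = 9, and 3·5^1 − 2·3^1 = 15 − 6 = 9.
Assume w[j] = 3·5^j − 2·3^j for some j ≥ 1.
Then w[j+1] = 5w[j] + 4·3^j = 5·(3·5^j − 2·3^j) + 4·3^j = 3·5^{j+1} − 10·3^j + 4·3^j = 3·5^{j+1} − 6·3^j = 3·5^{j+1} − 2·3^{j+1}.
Hence w[m] = 3·5^m − 2·3^m for every m ≥ 1, by induction.

w[m] = 3·5^m − 2·3^m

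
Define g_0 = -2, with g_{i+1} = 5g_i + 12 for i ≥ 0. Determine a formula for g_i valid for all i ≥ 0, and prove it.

Claim: g_i = 5^i − 3.

Base case: g_0 = -2, and 5^0 − 3 = 1 − 3 = -2.
Assume g_k = 5^k − 3 for some k ≥ 0.
Then g_{k+1} = 5g_k + 12 = 5·(5^k − 3) + 12 = 5^{k+1} − 15 + 12 = 5^{k+1} − 3.
Hence g_i = 5^i − 3 for every i ≥ 0, by induction.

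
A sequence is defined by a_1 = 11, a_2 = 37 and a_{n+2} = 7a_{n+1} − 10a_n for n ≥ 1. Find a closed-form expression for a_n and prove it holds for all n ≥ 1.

Claim: a_n = 3·2^n + 5^n.

Base cases: a_1 = 11 and 3·2^1 + 5^1 = 11; a_2 = 37 and 3·2^2 + 5^2 = 37.
Assume a_i = 3·2^i + 5^i for all 1 ≤ i ≤ j, where j ≥ 2.
Then a_{j+1} = 7a_j − 10a_{j−1} = 7·(3·2^j + 5^j) − 10·(3·2^{j−1} + 5^{j−1}) = 3·(7·2 − 10)2^{j−1} + (7·5 − 10)5^{j−1} = 12·2^{j−1} + 25·5^{j−1} = 3·2^{j+1} + 5^{j+1}.
By strong induction, a_n = 3·2^n + 5^n for all n ≥ 1.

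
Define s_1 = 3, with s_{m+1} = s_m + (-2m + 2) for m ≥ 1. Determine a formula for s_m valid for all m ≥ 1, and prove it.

Claim: s_m = -m^2 + 3m + 1.

Base case: s_1 = 3, and -1^2 + 3·1 + 1 = 3.
Assume s_k = -k^2 + 3k + 1.
Then s_{k+1} = s_k + (-2k + 2) = (-k^2 + 3k + 1) + (-2k + 2) = -k^2 + k + 3,
and -(k+1)^2 + 3·(k+1) + 1 = -k^2 + k + 3.
By induction, s_m = -m^2 + 3m + 1 for all m ≥ 1.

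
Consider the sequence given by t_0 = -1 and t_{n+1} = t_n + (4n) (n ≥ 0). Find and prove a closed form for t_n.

Claim: t_n = 2n^2 − 2n − 1.

Base case: t_0 = -1, and 2·0^2 − 2·0 − 1 = -1.
Assume t_r = 2r^2 − 2r − 1.
Then t_{r+1} = t_r + (4r) = (2r^2 − 2r − 1) + (4r) = 2r^2 + 2r − 1,
and 2·(r+1)^2 − 2·(r+1) − 1 = 2r^2 + 2r − 1.
Hence t_n = 2n^2 − 2n − 1 for every n ≥ 0, by induction.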